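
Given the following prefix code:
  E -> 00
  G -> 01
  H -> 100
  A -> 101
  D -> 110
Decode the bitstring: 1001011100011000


Decoding step by step:
Bits 100 -> H
Bits 101 -> A
Bits 110 -> D
Bits 00 -> E
Bits 110 -> D
Bits 00 -> E


Decoded message: HADEDE


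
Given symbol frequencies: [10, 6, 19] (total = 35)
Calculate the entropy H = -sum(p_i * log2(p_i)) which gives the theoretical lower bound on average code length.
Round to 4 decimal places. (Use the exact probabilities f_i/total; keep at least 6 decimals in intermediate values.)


Per-symbol terms -p_i * log2(p_i) with p_i = f_i/35:
  p = 10/35 = 0.285714: log2(p) = -1.807355, -p*log2(p) = 0.516387
  p = 6/35 = 0.171429: log2(p) = -2.544321, -p*log2(p) = 0.436169
  p = 19/35 = 0.542857: log2(p) = -0.881356, -p*log2(p) = 0.478450
H = 0.516387 + 0.436169 + 0.478450 = 1.431006

H = 1.431 bits/symbol


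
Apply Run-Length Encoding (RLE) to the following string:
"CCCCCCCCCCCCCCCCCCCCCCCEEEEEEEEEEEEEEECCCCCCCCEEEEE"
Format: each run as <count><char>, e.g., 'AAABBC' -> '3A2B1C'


Scanning runs left to right:
  i=0: run of 'C' x 23 -> '23C'
  i=23: run of 'E' x 15 -> '15E'
  i=38: run of 'C' x 8 -> '8C'
  i=46: run of 'E' x 5 -> '5E'

RLE = 23C15E8C5E


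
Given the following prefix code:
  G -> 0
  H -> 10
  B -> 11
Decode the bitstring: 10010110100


Decoding step by step:
Bits 10 -> H
Bits 0 -> G
Bits 10 -> H
Bits 11 -> B
Bits 0 -> G
Bits 10 -> H
Bits 0 -> G


Decoded message: HGHBGHG


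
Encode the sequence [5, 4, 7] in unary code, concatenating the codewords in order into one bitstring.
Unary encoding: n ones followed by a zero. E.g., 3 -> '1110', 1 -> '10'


Encode each number as n ones followed by a terminating 0:
  5 -> 111110 (6 bits)
  4 -> 11110 (5 bits)
  7 -> 11111110 (8 bits)
Total length = 6 + 5 + 8 = 19 bits.

Unary([5, 4, 7]) = 1111101111011111110 (19 bits)


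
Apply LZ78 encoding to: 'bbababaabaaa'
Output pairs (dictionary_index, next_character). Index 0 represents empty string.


LZ78 encoding steps:
Dictionary: {0: ''}
Step 1: w='' (idx 0), next='b' -> output (0, 'b'), add 'b' as idx 1
Step 2: w='b' (idx 1), next='a' -> output (1, 'a'), add 'ba' as idx 2
Step 3: w='ba' (idx 2), next='b' -> output (2, 'b'), add 'bab' as idx 3
Step 4: w='' (idx 0), next='a' -> output (0, 'a'), add 'a' as idx 4
Step 5: w='a' (idx 4), next='b' -> output (4, 'b'), add 'ab' as idx 5
Step 6: w='a' (idx 4), next='a' -> output (4, 'a'), add 'aa' as idx 6
Step 7: w='a' (idx 4), end of input -> output (4, '')


Encoded: [(0, 'b'), (1, 'a'), (2, 'b'), (0, 'a'), (4, 'b'), (4, 'a'), (4, '')]


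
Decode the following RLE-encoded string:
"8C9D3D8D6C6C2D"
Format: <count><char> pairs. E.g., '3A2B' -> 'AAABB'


Expanding each <count><char> pair:
  8C -> 'CCCCCCCC'
  9D -> 'DDDDDDDDD'
  3D -> 'DDD'
  8D -> 'DDDDDDDD'
  6C -> 'CCCCCC'
  6C -> 'CCCCCC'
  2D -> 'DD'

Decoded = CCCCCCCCDDDDDDDDDDDDDDDDDDDDCCCCCCCCCCCCDD


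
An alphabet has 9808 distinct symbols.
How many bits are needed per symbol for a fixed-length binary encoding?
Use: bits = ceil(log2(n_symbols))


log2(9808) = 13.2597
Bracket: 2^13 = 8192 < 9808 <= 2^14 = 16384
So ceil(log2(9808)) = 14

bits = ceil(log2(9808)) = ceil(13.2597) = 14 bits


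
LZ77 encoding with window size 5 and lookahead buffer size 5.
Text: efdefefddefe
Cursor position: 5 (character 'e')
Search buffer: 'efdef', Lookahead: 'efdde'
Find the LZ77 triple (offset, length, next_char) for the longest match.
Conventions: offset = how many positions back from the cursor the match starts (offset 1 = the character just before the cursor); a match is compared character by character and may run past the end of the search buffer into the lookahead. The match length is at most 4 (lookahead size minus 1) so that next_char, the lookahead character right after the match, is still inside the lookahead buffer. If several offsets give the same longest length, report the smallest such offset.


Try each offset into the search buffer:
  offset=1 (pos 4, char 'f'): match length 0
  offset=2 (pos 3, char 'e'): match length 2
  offset=3 (pos 2, char 'd'): match length 0
  offset=4 (pos 1, char 'f'): match length 0
  offset=5 (pos 0, char 'e'): match length 3
Longest match has length 3 at offset 5.
next_char = character at position 5 + 3 = 8 -> 'd'

Best match: offset=5, length=3 (matching 'efd' starting at position 0)
LZ77 triple: (5, 3, 'd')


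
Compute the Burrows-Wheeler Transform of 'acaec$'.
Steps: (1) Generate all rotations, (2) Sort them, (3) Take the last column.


Rotations (sorted):
  0: $acaec -> last char: c
  1: acaec$ -> last char: $
  2: aec$ac -> last char: c
  3: c$acae -> last char: e
  4: caec$a -> last char: a
  5: ec$aca -> last char: a


BWT = c$ceaa


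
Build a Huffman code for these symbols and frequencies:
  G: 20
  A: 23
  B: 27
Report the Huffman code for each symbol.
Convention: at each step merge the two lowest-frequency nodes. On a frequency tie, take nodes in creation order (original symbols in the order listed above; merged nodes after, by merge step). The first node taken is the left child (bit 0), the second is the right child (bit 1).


Huffman tree construction:
Step 1: Merge G(20) + A(23) = 43
Step 2: Merge B(27) + (G+A)(43) = 70
Read each symbol's code off the tree from the root (left child = 0, right child = 1).

Codes:
  G: 10 (length 2)
  A: 11 (length 2)
  B: 0 (length 1)
Average code length: 113/70 = 1.6143 bits/symbol


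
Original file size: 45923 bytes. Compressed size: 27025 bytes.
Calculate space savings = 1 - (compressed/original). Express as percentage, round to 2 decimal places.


ratio = compressed/original = 27025/45923 = 0.588485
savings = 1 - ratio = 1 - 0.588485 = 0.411515
as a percentage: 0.411515 * 100 = 41.15%

Space savings = 1 - 27025/45923 = 41.15%


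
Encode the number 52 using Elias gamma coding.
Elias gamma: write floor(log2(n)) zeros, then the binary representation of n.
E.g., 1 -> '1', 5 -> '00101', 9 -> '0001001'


num_bits = floor(log2(52)) + 1 = 6
leading_zeros = num_bits - 1 = 5
binary(52) = 110100

Elias gamma(52) = '00000' + '110100' = 00000110100 (11 bits)


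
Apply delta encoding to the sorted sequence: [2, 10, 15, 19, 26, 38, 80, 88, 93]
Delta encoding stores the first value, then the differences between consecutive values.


First value: 2
Deltas:
  10 - 2 = 8
  15 - 10 = 5
  19 - 15 = 4
  26 - 19 = 7
  38 - 26 = 12
  80 - 38 = 42
  88 - 80 = 8
  93 - 88 = 5


Delta encoded: [2, 8, 5, 4, 7, 12, 42, 8, 5]


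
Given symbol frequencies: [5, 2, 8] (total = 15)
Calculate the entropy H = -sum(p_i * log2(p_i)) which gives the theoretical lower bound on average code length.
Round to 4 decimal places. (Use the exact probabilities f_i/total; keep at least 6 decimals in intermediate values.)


Per-symbol terms -p_i * log2(p_i) with p_i = f_i/15:
  p = 5/15 = 0.333333: log2(p) = -1.584963, -p*log2(p) = 0.528321
  p = 2/15 = 0.133333: log2(p) = -2.906891, -p*log2(p) = 0.387585
  p = 8/15 = 0.533333: log2(p) = -0.906891, -p*log2(p) = 0.483675
H = 0.528321 + 0.387585 + 0.483675 = 1.399581

H = 1.3996 bits/symbol


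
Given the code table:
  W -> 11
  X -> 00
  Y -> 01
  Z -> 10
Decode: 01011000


Decoding:
01 -> Y
01 -> Y
10 -> Z
00 -> X


Result: YYZX


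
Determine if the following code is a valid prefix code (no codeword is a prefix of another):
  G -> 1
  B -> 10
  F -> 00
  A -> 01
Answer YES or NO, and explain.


Checking each pair (does one codeword prefix another?):
  G='1' vs B='10': prefix -- VIOLATION

NO -- this is NOT a valid prefix code. G (1) is a prefix of B (10).


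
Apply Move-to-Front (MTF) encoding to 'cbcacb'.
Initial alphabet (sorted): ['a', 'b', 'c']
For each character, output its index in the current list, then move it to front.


MTF encoding:
'c': index 2 in ['a', 'b', 'c'] -> ['c', 'a', 'b']
'b': index 2 in ['c', 'a', 'b'] -> ['b', 'c', 'a']
'c': index 1 in ['b', 'c', 'a'] -> ['c', 'b', 'a']
'a': index 2 in ['c', 'b', 'a'] -> ['a', 'c', 'b']
'c': index 1 in ['a', 'c', 'b'] -> ['c', 'a', 'b']
'b': index 2 in ['c', 'a', 'b'] -> ['b', 'c', 'a']


Output: [2, 2, 1, 2, 1, 2]


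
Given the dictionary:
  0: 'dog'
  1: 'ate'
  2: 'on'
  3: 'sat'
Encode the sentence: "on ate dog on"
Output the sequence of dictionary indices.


Look up each word in the dictionary:
  'on' -> 2
  'ate' -> 1
  'dog' -> 0
  'on' -> 2

Encoded: [2, 1, 0, 2]


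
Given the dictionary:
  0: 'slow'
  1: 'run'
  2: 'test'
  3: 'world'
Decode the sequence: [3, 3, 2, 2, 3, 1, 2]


Look up each index in the dictionary:
  3 -> 'world'
  3 -> 'world'
  2 -> 'test'
  2 -> 'test'
  3 -> 'world'
  1 -> 'run'
  2 -> 'test'

Decoded: "world world test test world run test"


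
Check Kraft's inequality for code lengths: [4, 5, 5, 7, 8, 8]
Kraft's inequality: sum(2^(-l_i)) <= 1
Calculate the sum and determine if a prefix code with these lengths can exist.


Sum = 2^(-4) + 2^(-5) + 2^(-5) + 2^(-7) + 2^(-8) + 2^(-8)
    = 0.0625 + 0.03125 + 0.03125 + 0.0078125 + 0.00390625 + 0.00390625
    = 36/256 = 0.140625
Since 0.140625 <= 1, Kraft's inequality IS satisfied.
A prefix code with these lengths CAN exist.

Kraft sum = 0.140625. Satisfied.


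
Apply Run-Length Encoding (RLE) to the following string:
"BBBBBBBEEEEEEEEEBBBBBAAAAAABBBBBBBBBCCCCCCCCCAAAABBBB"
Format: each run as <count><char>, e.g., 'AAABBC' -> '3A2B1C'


Scanning runs left to right:
  i=0: run of 'B' x 7 -> '7B'
  i=7: run of 'E' x 9 -> '9E'
  i=16: run of 'B' x 5 -> '5B'
  i=21: run of 'A' x 6 -> '6A'
  i=27: run of 'B' x 9 -> '9B'
  i=36: run of 'C' x 9 -> '9C'
  i=45: run of 'A' x 4 -> '4A'
  i=49: run of 'B' x 4 -> '4B'

RLE = 7B9E5B6A9B9C4A4B


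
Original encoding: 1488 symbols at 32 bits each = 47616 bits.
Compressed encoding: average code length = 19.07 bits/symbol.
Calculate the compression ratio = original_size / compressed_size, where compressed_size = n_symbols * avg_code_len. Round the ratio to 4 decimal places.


original_size = n_symbols * orig_bits = 1488 * 32 = 47616 bits
compressed_size = n_symbols * avg_code_len = 1488 * 19.07 = 28376.16 bits
ratio = original_size / compressed_size = 47616 / 28376.16 = 1.678

Compression ratio = 1.678


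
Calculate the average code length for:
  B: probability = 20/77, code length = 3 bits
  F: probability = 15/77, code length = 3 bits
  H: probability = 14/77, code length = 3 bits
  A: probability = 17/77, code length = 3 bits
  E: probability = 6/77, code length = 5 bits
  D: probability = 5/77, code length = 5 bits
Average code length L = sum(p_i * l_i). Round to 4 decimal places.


Weighted contributions p_i * l_i:
  B: (20/77) * 3 = 60/77
  F: (15/77) * 3 = 45/77
  H: (14/77) * 3 = 42/77
  A: (17/77) * 3 = 51/77
  E: (6/77) * 5 = 30/77
  D: (5/77) * 5 = 25/77
Sum = (60 + 45 + 42 + 51 + 30 + 25)/77 = 253/77

L = 253/77 = 3.2857 bits/symbol


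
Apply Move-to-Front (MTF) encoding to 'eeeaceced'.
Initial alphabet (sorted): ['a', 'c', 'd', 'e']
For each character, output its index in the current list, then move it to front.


MTF encoding:
'e': index 3 in ['a', 'c', 'd', 'e'] -> ['e', 'a', 'c', 'd']
'e': index 0 in ['e', 'a', 'c', 'd'] -> ['e', 'a', 'c', 'd']
'e': index 0 in ['e', 'a', 'c', 'd'] -> ['e', 'a', 'c', 'd']
'a': index 1 in ['e', 'a', 'c', 'd'] -> ['a', 'e', 'c', 'd']
'c': index 2 in ['a', 'e', 'c', 'd'] -> ['c', 'a', 'e', 'd']
'e': index 2 in ['c', 'a', 'e', 'd'] -> ['e', 'c', 'a', 'd']
'c': index 1 in ['e', 'c', 'a', 'd'] -> ['c', 'e', 'a', 'd']
'e': index 1 in ['c', 'e', 'a', 'd'] -> ['e', 'c', 'a', 'd']
'd': index 3 in ['e', 'c', 'a', 'd'] -> ['d', 'e', 'c', 'a']


Output: [3, 0, 0, 1, 2, 2, 1, 1, 3]


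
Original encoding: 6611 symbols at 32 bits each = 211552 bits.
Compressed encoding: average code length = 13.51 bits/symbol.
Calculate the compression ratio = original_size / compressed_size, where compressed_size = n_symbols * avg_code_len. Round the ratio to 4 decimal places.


original_size = n_symbols * orig_bits = 6611 * 32 = 211552 bits
compressed_size = n_symbols * avg_code_len = 6611 * 13.51 = 89314.61 bits
ratio = original_size / compressed_size = 211552 / 89314.61 = 2.3686

Compression ratio = 2.3686


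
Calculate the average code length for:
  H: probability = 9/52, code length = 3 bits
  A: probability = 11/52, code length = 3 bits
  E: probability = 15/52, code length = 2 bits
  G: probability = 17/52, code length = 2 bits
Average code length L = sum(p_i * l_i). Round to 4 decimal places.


Weighted contributions p_i * l_i:
  H: (9/52) * 3 = 27/52
  A: (11/52) * 3 = 33/52
  E: (15/52) * 2 = 30/52
  G: (17/52) * 2 = 34/52
Sum = (27 + 33 + 30 + 34)/52 = 124/52

L = 124/52 = 2.3846 bits/symbol


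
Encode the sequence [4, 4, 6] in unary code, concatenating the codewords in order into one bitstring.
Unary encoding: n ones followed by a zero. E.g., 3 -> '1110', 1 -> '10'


Encode each number as n ones followed by a terminating 0:
  4 -> 11110 (5 bits)
  4 -> 11110 (5 bits)
  6 -> 1111110 (7 bits)
Total length = 5 + 5 + 7 = 17 bits.

Unary([4, 4, 6]) = 11110111101111110 (17 bits)


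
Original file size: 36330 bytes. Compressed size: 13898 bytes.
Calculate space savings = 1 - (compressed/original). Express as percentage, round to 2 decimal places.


ratio = compressed/original = 13898/36330 = 0.382549
savings = 1 - ratio = 1 - 0.382549 = 0.617451
as a percentage: 0.617451 * 100 = 61.75%

Space savings = 1 - 13898/36330 = 61.75%


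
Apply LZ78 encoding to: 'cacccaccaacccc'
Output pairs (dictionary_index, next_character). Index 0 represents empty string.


LZ78 encoding steps:
Dictionary: {0: ''}
Step 1: w='' (idx 0), next='c' -> output (0, 'c'), add 'c' as idx 1
Step 2: w='' (idx 0), next='a' -> output (0, 'a'), add 'a' as idx 2
Step 3: w='c' (idx 1), next='c' -> output (1, 'c'), add 'cc' as idx 3
Step 4: w='c' (idx 1), next='a' -> output (1, 'a'), add 'ca' as idx 4
Step 5: w='cc' (idx 3), next='a' -> output (3, 'a'), add 'cca' as idx 5
Step 6: w='a' (idx 2), next='c' -> output (2, 'c'), add 'ac' as idx 6
Step 7: w='cc' (idx 3), next='c' -> output (3, 'c'), add 'ccc' as idx 7


Encoded: [(0, 'c'), (0, 'a'), (1, 'c'), (1, 'a'), (3, 'a'), (2, 'c'), (3, 'c')]


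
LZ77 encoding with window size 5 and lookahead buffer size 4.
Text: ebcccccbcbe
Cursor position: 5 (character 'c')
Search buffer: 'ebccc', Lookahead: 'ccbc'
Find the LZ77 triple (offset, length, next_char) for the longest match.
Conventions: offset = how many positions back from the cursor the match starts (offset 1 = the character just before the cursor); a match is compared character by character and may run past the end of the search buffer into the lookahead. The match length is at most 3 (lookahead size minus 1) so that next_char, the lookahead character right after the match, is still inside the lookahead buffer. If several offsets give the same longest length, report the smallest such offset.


Try each offset into the search buffer:
  offset=1 (pos 4, char 'c'): match length 2
  offset=2 (pos 3, char 'c'): match length 2
  offset=3 (pos 2, char 'c'): match length 2
  offset=4 (pos 1, char 'b'): match length 0
  offset=5 (pos 0, char 'e'): match length 0
Longest match has length 2, found at offsets 1, 2, 3; take the smallest, offset 1.
next_char = character at position 5 + 2 = 7 -> 'b'

Best match: offset=1, length=2 (matching 'cc' starting at position 4)
LZ77 triple: (1, 2, 'b')


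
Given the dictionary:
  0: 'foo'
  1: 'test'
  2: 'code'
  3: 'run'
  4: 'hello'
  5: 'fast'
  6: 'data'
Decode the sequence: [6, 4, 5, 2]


Look up each index in the dictionary:
  6 -> 'data'
  4 -> 'hello'
  5 -> 'fast'
  2 -> 'code'

Decoded: "data hello fast code"


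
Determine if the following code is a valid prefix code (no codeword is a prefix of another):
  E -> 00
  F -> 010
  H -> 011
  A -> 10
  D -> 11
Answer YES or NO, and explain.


Checking each pair (does one codeword prefix another?):
  E='00' vs F='010': no prefix
  E='00' vs H='011': no prefix
  E='00' vs A='10': no prefix
  E='00' vs D='11': no prefix
  F='010' vs E='00': no prefix
  F='010' vs H='011': no prefix
  F='010' vs A='10': no prefix
  F='010' vs D='11': no prefix
  H='011' vs E='00': no prefix
  H='011' vs F='010': no prefix
  H='011' vs A='10': no prefix
  H='011' vs D='11': no prefix
  A='10' vs E='00': no prefix
  A='10' vs F='010': no prefix
  A='10' vs H='011': no prefix
  A='10' vs D='11': no prefix
  D='11' vs E='00': no prefix
  D='11' vs F='010': no prefix
  D='11' vs H='011': no prefix
  D='11' vs A='10': no prefix
No violation found over all pairs.

YES -- this is a valid prefix code. No codeword is a prefix of any other codeword.


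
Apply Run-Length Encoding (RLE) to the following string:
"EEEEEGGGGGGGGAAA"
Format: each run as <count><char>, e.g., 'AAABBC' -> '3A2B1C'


Scanning runs left to right:
  i=0: run of 'E' x 5 -> '5E'
  i=5: run of 'G' x 8 -> '8G'
  i=13: run of 'A' x 3 -> '3A'

RLE = 5E8G3A


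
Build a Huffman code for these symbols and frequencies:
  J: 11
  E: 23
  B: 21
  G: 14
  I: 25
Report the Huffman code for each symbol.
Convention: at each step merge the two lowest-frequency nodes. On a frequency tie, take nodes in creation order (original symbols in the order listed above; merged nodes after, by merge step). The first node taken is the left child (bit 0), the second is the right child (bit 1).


Huffman tree construction:
Step 1: Merge J(11) + G(14) = 25
Step 2: Merge B(21) + E(23) = 44
Step 3: Merge I(25) + (J+G)(25) = 50
Step 4: Merge (B+E)(44) + (I+(J+G))(50) = 94
Read each symbol's code off the tree from the root (left child = 0, right child = 1).

Codes:
  J: 110 (length 3)
  E: 01 (length 2)
  B: 00 (length 2)
  G: 111 (length 3)
  I: 10 (length 2)
Average code length: 213/94 = 2.2660 bits/symbol


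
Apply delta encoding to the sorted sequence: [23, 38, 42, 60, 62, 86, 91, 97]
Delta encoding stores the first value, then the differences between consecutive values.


First value: 23
Deltas:
  38 - 23 = 15
  42 - 38 = 4
  60 - 42 = 18
  62 - 60 = 2
  86 - 62 = 24
  91 - 86 = 5
  97 - 91 = 6


Delta encoded: [23, 15, 4, 18, 2, 24, 5, 6]


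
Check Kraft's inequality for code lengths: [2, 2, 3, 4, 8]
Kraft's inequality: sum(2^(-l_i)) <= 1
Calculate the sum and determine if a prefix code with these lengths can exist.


Sum = 2^(-2) + 2^(-2) + 2^(-3) + 2^(-4) + 2^(-8)
    = 0.25 + 0.25 + 0.125 + 0.0625 + 0.00390625
    = 177/256 = 0.69140625
Since 0.69140625 <= 1, Kraft's inequality IS satisfied.
A prefix code with these lengths CAN exist.

Kraft sum = 0.69140625. Satisfied.


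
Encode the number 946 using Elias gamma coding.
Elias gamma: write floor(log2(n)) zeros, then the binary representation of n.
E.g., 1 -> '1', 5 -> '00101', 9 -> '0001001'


num_bits = floor(log2(946)) + 1 = 10
leading_zeros = num_bits - 1 = 9
binary(946) = 1110110010

Elias gamma(946) = '000000000' + '1110110010' = 0000000001110110010 (19 bits)


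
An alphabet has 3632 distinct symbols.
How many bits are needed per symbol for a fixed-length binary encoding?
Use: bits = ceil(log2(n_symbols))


log2(3632) = 11.8265
Bracket: 2^11 = 2048 < 3632 <= 2^12 = 4096
So ceil(log2(3632)) = 12

bits = ceil(log2(3632)) = ceil(11.8265) = 12 bits


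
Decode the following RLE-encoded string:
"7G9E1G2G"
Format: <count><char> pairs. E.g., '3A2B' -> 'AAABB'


Expanding each <count><char> pair:
  7G -> 'GGGGGGG'
  9E -> 'EEEEEEEEE'
  1G -> 'G'
  2G -> 'GG'

Decoded = GGGGGGGEEEEEEEEEGGG


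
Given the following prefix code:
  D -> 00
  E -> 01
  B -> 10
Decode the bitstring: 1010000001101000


Decoding step by step:
Bits 10 -> B
Bits 10 -> B
Bits 00 -> D
Bits 00 -> D
Bits 01 -> E
Bits 10 -> B
Bits 10 -> B
Bits 00 -> D


Decoded message: BBDDEBBD


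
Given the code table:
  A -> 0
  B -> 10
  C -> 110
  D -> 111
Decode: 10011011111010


Decoding:
10 -> B
0 -> A
110 -> C
111 -> D
110 -> C
10 -> B


Result: BACDCB


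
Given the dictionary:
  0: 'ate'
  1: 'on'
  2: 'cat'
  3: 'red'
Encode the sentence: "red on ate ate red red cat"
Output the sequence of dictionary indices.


Look up each word in the dictionary:
  'red' -> 3
  'on' -> 1
  'ate' -> 0
  'ate' -> 0
  'red' -> 3
  'red' -> 3
  'cat' -> 2

Encoded: [3, 1, 0, 0, 3, 3, 2]


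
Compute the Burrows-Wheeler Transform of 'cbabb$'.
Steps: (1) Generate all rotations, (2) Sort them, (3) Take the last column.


Rotations (sorted):
  0: $cbabb -> last char: b
  1: abb$cb -> last char: b
  2: b$cbab -> last char: b
  3: babb$c -> last char: c
  4: bb$cba -> last char: a
  5: cbabb$ -> last char: $


BWT = bbbca$


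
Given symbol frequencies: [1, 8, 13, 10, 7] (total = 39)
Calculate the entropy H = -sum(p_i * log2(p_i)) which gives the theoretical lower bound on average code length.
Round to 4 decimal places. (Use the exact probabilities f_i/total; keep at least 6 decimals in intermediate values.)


Per-symbol terms -p_i * log2(p_i) with p_i = f_i/39:
  p = 1/39 = 0.025641: log2(p) = -5.285402, -p*log2(p) = 0.135523
  p = 8/39 = 0.205128: log2(p) = -2.285402, -p*log2(p) = 0.468800
  p = 13/39 = 0.333333: log2(p) = -1.584963, -p*log2(p) = 0.528321
  p = 10/39 = 0.256410: log2(p) = -1.963474, -p*log2(p) = 0.503455
  p = 7/39 = 0.179487: log2(p) = -2.478047, -p*log2(p) = 0.444778
H = 0.135523 + 0.468800 + 0.528321 + 0.503455 + 0.444778 = 2.080877

H = 2.0809 bits/symbol


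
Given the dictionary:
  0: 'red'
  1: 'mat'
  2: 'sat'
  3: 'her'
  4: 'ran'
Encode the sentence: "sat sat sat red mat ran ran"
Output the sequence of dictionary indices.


Look up each word in the dictionary:
  'sat' -> 2
  'sat' -> 2
  'sat' -> 2
  'red' -> 0
  'mat' -> 1
  'ran' -> 4
  'ran' -> 4

Encoded: [2, 2, 2, 0, 1, 4, 4]


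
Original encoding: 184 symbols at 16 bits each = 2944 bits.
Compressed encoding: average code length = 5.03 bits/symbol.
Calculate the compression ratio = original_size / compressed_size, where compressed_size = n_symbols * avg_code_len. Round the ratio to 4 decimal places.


original_size = n_symbols * orig_bits = 184 * 16 = 2944 bits
compressed_size = n_symbols * avg_code_len = 184 * 5.03 = 925.52 bits
ratio = original_size / compressed_size = 2944 / 925.52 = 3.1809

Compression ratio = 3.1809


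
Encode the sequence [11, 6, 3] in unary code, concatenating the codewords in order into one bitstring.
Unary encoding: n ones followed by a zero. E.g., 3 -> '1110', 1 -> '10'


Encode each number as n ones followed by a terminating 0:
  11 -> 111111111110 (12 bits)
  6 -> 1111110 (7 bits)
  3 -> 1110 (4 bits)
Total length = 12 + 7 + 4 = 23 bits.

Unary([11, 6, 3]) = 11111111111011111101110 (23 bits)


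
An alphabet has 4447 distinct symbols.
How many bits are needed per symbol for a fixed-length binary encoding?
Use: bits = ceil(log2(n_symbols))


log2(4447) = 12.1186
Bracket: 2^12 = 4096 < 4447 <= 2^13 = 8192
So ceil(log2(4447)) = 13

bits = ceil(log2(4447)) = ceil(12.1186) = 13 bits


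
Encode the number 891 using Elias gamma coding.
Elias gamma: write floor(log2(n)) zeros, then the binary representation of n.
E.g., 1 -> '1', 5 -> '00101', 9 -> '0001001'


num_bits = floor(log2(891)) + 1 = 10
leading_zeros = num_bits - 1 = 9
binary(891) = 1101111011

Elias gamma(891) = '000000000' + '1101111011' = 0000000001101111011 (19 bits)


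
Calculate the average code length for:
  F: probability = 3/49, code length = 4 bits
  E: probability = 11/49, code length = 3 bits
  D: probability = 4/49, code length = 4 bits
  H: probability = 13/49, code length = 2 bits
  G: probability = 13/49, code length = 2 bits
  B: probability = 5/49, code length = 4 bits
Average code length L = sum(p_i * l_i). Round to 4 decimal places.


Weighted contributions p_i * l_i:
  F: (3/49) * 4 = 12/49
  E: (11/49) * 3 = 33/49
  D: (4/49) * 4 = 16/49
  H: (13/49) * 2 = 26/49
  G: (13/49) * 2 = 26/49
  B: (5/49) * 4 = 20/49
Sum = (12 + 33 + 16 + 26 + 26 + 20)/49 = 133/49

L = 133/49 = 2.7143 bits/symbol


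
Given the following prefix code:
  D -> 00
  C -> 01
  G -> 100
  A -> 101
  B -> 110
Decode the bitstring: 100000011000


Decoding step by step:
Bits 100 -> G
Bits 00 -> D
Bits 00 -> D
Bits 110 -> B
Bits 00 -> D


Decoded message: GDDBD


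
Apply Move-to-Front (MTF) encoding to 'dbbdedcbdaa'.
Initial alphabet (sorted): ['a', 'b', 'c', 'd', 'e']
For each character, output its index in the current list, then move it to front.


MTF encoding:
'd': index 3 in ['a', 'b', 'c', 'd', 'e'] -> ['d', 'a', 'b', 'c', 'e']
'b': index 2 in ['d', 'a', 'b', 'c', 'e'] -> ['b', 'd', 'a', 'c', 'e']
'b': index 0 in ['b', 'd', 'a', 'c', 'e'] -> ['b', 'd', 'a', 'c', 'e']
'd': index 1 in ['b', 'd', 'a', 'c', 'e'] -> ['d', 'b', 'a', 'c', 'e']
'e': index 4 in ['d', 'b', 'a', 'c', 'e'] -> ['e', 'd', 'b', 'a', 'c']
'd': index 1 in ['e', 'd', 'b', 'a', 'c'] -> ['d', 'e', 'b', 'a', 'c']
'c': index 4 in ['d', 'e', 'b', 'a', 'c'] -> ['c', 'd', 'e', 'b', 'a']
'b': index 3 in ['c', 'd', 'e', 'b', 'a'] -> ['b', 'c', 'd', 'e', 'a']
'd': index 2 in ['b', 'c', 'd', 'e', 'a'] -> ['d', 'b', 'c', 'e', 'a']
'a': index 4 in ['d', 'b', 'c', 'e', 'a'] -> ['a', 'd', 'b', 'c', 'e']
'a': index 0 in ['a', 'd', 'b', 'c', 'e'] -> ['a', 'd', 'b', 'c', 'e']


Output: [3, 2, 0, 1, 4, 1, 4, 3, 2, 4, 0]


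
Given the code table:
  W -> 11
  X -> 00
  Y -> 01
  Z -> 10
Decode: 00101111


Decoding:
00 -> X
10 -> Z
11 -> W
11 -> W


Result: XZWW


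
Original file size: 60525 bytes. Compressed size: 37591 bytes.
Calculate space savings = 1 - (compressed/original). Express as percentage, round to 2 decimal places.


ratio = compressed/original = 37591/60525 = 0.621082
savings = 1 - ratio = 1 - 0.621082 = 0.378918
as a percentage: 0.378918 * 100 = 37.89%

Space savings = 1 - 37591/60525 = 37.89%


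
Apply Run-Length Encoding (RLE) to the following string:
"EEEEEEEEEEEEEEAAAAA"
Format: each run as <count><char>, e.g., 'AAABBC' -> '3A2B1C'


Scanning runs left to right:
  i=0: run of 'E' x 14 -> '14E'
  i=14: run of 'A' x 5 -> '5A'

RLE = 14E5A


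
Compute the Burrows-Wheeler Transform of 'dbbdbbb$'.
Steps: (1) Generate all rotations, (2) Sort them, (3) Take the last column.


Rotations (sorted):
  0: $dbbdbbb -> last char: b
  1: b$dbbdbb -> last char: b
  2: bb$dbbdb -> last char: b
  3: bbb$dbbd -> last char: d
  4: bbdbbb$d -> last char: d
  5: bdbbb$db -> last char: b
  6: dbbb$dbb -> last char: b
  7: dbbdbbb$ -> last char: $


BWT = bbbddbb$


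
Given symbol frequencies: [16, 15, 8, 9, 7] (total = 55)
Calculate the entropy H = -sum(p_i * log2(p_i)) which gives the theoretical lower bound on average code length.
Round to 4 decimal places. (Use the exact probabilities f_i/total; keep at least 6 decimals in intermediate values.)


Per-symbol terms -p_i * log2(p_i) with p_i = f_i/55:
  p = 16/55 = 0.290909: log2(p) = -1.781360, -p*log2(p) = 0.518214
  p = 15/55 = 0.272727: log2(p) = -1.874469, -p*log2(p) = 0.511219
  p = 8/55 = 0.145455: log2(p) = -2.781360, -p*log2(p) = 0.404561
  p = 9/55 = 0.163636: log2(p) = -2.611435, -p*log2(p) = 0.427326
  p = 7/55 = 0.127273: log2(p) = -2.974005, -p*log2(p) = 0.378510
H = 0.518214 + 0.511219 + 0.404561 + 0.427326 + 0.378510 = 2.239830

H = 2.2398 bits/symbol


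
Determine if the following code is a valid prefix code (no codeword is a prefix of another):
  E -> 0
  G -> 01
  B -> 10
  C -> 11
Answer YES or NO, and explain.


Checking each pair (does one codeword prefix another?):
  E='0' vs G='01': prefix -- VIOLATION

NO -- this is NOT a valid prefix code. E (0) is a prefix of G (01).


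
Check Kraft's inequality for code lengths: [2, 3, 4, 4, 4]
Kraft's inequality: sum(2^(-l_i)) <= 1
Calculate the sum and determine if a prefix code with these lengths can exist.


Sum = 2^(-2) + 2^(-3) + 2^(-4) + 2^(-4) + 2^(-4)
    = 0.25 + 0.125 + 0.0625 + 0.0625 + 0.0625
    = 9/16 = 0.5625
Since 0.5625 <= 1, Kraft's inequality IS satisfied.
A prefix code with these lengths CAN exist.

Kraft sum = 0.5625. Satisfied.


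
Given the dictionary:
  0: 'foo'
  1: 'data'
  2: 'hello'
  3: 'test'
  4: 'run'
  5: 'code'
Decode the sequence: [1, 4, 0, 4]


Look up each index in the dictionary:
  1 -> 'data'
  4 -> 'run'
  0 -> 'foo'
  4 -> 'run'

Decoded: "data run foo run"


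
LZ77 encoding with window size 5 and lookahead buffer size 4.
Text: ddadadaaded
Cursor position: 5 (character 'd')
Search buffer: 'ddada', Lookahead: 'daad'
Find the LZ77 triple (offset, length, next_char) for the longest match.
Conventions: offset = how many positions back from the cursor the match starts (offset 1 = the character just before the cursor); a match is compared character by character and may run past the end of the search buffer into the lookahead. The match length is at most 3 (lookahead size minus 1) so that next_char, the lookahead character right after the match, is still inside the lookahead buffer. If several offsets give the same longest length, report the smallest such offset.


Try each offset into the search buffer:
  offset=1 (pos 4, char 'a'): match length 0
  offset=2 (pos 3, char 'd'): match length 2
  offset=3 (pos 2, char 'a'): match length 0
  offset=4 (pos 1, char 'd'): match length 2
  offset=5 (pos 0, char 'd'): match length 1
Longest match has length 2, found at offsets 2, 4; take the smallest, offset 2.
next_char = character at position 5 + 2 = 7 -> 'a'

Best match: offset=2, length=2 (matching 'da' starting at position 3)
LZ77 triple: (2, 2, 'a')


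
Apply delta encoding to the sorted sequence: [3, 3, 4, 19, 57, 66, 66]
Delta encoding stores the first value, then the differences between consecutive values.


First value: 3
Deltas:
  3 - 3 = 0
  4 - 3 = 1
  19 - 4 = 15
  57 - 19 = 38
  66 - 57 = 9
  66 - 66 = 0


Delta encoded: [3, 0, 1, 15, 38, 9, 0]


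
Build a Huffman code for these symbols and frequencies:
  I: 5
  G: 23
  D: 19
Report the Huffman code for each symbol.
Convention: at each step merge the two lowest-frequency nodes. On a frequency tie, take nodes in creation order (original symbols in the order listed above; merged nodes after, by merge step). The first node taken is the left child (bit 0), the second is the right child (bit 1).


Huffman tree construction:
Step 1: Merge I(5) + D(19) = 24
Step 2: Merge G(23) + (I+D)(24) = 47
Read each symbol's code off the tree from the root (left child = 0, right child = 1).

Codes:
  I: 10 (length 2)
  G: 0 (length 1)
  D: 11 (length 2)
Average code length: 71/47 = 1.5106 bits/symbol


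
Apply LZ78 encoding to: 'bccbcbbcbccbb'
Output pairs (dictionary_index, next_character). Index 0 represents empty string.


LZ78 encoding steps:
Dictionary: {0: ''}
Step 1: w='' (idx 0), next='b' -> output (0, 'b'), add 'b' as idx 1
Step 2: w='' (idx 0), next='c' -> output (0, 'c'), add 'c' as idx 2
Step 3: w='c' (idx 2), next='b' -> output (2, 'b'), add 'cb' as idx 3
Step 4: w='cb' (idx 3), next='b' -> output (3, 'b'), add 'cbb' as idx 4
Step 5: w='cb' (idx 3), next='c' -> output (3, 'c'), add 'cbc' as idx 5
Step 6: w='cbb' (idx 4), end of input -> output (4, '')


Encoded: [(0, 'b'), (0, 'c'), (2, 'b'), (3, 'b'), (3, 'c'), (4, '')]


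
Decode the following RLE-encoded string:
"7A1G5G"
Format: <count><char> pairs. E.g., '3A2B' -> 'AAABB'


Expanding each <count><char> pair:
  7A -> 'AAAAAAA'
  1G -> 'G'
  5G -> 'GGGGG'

Decoded = AAAAAAAGGGGGG


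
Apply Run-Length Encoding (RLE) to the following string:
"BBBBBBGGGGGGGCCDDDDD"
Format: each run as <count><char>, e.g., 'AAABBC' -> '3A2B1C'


Scanning runs left to right:
  i=0: run of 'B' x 6 -> '6B'
  i=6: run of 'G' x 7 -> '7G'
  i=13: run of 'C' x 2 -> '2C'
  i=15: run of 'D' x 5 -> '5D'

RLE = 6B7G2C5D


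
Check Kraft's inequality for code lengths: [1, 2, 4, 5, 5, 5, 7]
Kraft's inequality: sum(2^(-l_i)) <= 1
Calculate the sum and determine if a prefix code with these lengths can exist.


Sum = 2^(-1) + 2^(-2) + 2^(-4) + 2^(-5) + 2^(-5) + 2^(-5) + 2^(-7)
    = 0.5 + 0.25 + 0.0625 + 0.03125 + 0.03125 + 0.03125 + 0.0078125
    = 117/128 = 0.9140625
Since 0.9140625 <= 1, Kraft's inequality IS satisfied.
A prefix code with these lengths CAN exist.

Kraft sum = 0.9140625. Satisfied.


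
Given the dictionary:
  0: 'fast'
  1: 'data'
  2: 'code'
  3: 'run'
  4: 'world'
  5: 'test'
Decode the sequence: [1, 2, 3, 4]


Look up each index in the dictionary:
  1 -> 'data'
  2 -> 'code'
  3 -> 'run'
  4 -> 'world'

Decoded: "data code run world"


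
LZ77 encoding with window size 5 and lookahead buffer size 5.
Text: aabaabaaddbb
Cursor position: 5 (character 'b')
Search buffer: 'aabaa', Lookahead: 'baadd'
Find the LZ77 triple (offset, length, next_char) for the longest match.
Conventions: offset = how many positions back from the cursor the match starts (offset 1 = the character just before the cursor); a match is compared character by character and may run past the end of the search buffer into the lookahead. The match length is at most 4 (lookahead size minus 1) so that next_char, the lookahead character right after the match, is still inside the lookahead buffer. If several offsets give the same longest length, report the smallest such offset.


Try each offset into the search buffer:
  offset=1 (pos 4, char 'a'): match length 0
  offset=2 (pos 3, char 'a'): match length 0
  offset=3 (pos 2, char 'b'): match length 3
  offset=4 (pos 1, char 'a'): match length 0
  offset=5 (pos 0, char 'a'): match length 0
Longest match has length 3 at offset 3.
next_char = character at position 5 + 3 = 8 -> 'd'

Best match: offset=3, length=3 (matching 'baa' starting at position 2)
LZ77 triple: (3, 3, 'd')


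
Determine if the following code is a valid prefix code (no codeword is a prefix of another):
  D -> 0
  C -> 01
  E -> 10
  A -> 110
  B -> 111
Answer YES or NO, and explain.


Checking each pair (does one codeword prefix another?):
  D='0' vs C='01': prefix -- VIOLATION

NO -- this is NOT a valid prefix code. D (0) is a prefix of C (01).


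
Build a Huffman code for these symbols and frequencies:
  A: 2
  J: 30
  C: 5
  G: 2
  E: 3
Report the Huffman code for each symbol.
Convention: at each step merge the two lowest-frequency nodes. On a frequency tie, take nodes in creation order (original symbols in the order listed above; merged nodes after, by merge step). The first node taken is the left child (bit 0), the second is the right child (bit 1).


Huffman tree construction:
Step 1: Merge A(2) + G(2) = 4
Step 2: Merge E(3) + (A+G)(4) = 7
Step 3: Merge C(5) + (E+(A+G))(7) = 12
Step 4: Merge (C+(E+(A+G)))(12) + J(30) = 42
Read each symbol's code off the tree from the root (left child = 0, right child = 1).

Codes:
  A: 0110 (length 4)
  J: 1 (length 1)
  C: 00 (length 2)
  G: 0111 (length 4)
  E: 010 (length 3)
Average code length: 65/42 = 1.5476 bits/symbol


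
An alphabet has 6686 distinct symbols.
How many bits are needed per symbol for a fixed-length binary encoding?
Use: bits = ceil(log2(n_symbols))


log2(6686) = 12.7069
Bracket: 2^12 = 4096 < 6686 <= 2^13 = 8192
So ceil(log2(6686)) = 13

bits = ceil(log2(6686)) = ceil(12.7069) = 13 bits


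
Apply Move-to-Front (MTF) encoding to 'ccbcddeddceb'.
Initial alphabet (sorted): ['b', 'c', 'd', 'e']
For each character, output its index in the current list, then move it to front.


MTF encoding:
'c': index 1 in ['b', 'c', 'd', 'e'] -> ['c', 'b', 'd', 'e']
'c': index 0 in ['c', 'b', 'd', 'e'] -> ['c', 'b', 'd', 'e']
'b': index 1 in ['c', 'b', 'd', 'e'] -> ['b', 'c', 'd', 'e']
'c': index 1 in ['b', 'c', 'd', 'e'] -> ['c', 'b', 'd', 'e']
'd': index 2 in ['c', 'b', 'd', 'e'] -> ['d', 'c', 'b', 'e']
'd': index 0 in ['d', 'c', 'b', 'e'] -> ['d', 'c', 'b', 'e']
'e': index 3 in ['d', 'c', 'b', 'e'] -> ['e', 'd', 'c', 'b']
'd': index 1 in ['e', 'd', 'c', 'b'] -> ['d', 'e', 'c', 'b']
'd': index 0 in ['d', 'e', 'c', 'b'] -> ['d', 'e', 'c', 'b']
'c': index 2 in ['d', 'e', 'c', 'b'] -> ['c', 'd', 'e', 'b']
'e': index 2 in ['c', 'd', 'e', 'b'] -> ['e', 'c', 'd', 'b']
'b': index 3 in ['e', 'c', 'd', 'b'] -> ['b', 'e', 'c', 'd']


Output: [1, 0, 1, 1, 2, 0, 3, 1, 0, 2, 2, 3]


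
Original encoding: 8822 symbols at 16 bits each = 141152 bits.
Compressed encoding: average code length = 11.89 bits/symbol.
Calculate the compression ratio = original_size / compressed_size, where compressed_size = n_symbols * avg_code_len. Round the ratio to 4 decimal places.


original_size = n_symbols * orig_bits = 8822 * 16 = 141152 bits
compressed_size = n_symbols * avg_code_len = 8822 * 11.89 = 104893.58 bits
ratio = original_size / compressed_size = 141152 / 104893.58 = 1.3457

Compression ratio = 1.3457


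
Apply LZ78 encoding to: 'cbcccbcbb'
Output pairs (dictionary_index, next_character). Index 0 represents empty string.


LZ78 encoding steps:
Dictionary: {0: ''}
Step 1: w='' (idx 0), next='c' -> output (0, 'c'), add 'c' as idx 1
Step 2: w='' (idx 0), next='b' -> output (0, 'b'), add 'b' as idx 2
Step 3: w='c' (idx 1), next='c' -> output (1, 'c'), add 'cc' as idx 3
Step 4: w='c' (idx 1), next='b' -> output (1, 'b'), add 'cb' as idx 4
Step 5: w='cb' (idx 4), next='b' -> output (4, 'b'), add 'cbb' as idx 5


Encoded: [(0, 'c'), (0, 'b'), (1, 'c'), (1, 'b'), (4, 'b')]


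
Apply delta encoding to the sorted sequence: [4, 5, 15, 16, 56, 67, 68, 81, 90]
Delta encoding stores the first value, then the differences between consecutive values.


First value: 4
Deltas:
  5 - 4 = 1
  15 - 5 = 10
  16 - 15 = 1
  56 - 16 = 40
  67 - 56 = 11
  68 - 67 = 1
  81 - 68 = 13
  90 - 81 = 9


Delta encoded: [4, 1, 10, 1, 40, 11, 1, 13, 9]


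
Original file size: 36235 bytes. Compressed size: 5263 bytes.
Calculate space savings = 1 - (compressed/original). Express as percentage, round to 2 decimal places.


ratio = compressed/original = 5263/36235 = 0.145246
savings = 1 - ratio = 1 - 0.145246 = 0.854754
as a percentage: 0.854754 * 100 = 85.48%

Space savings = 1 - 5263/36235 = 85.48%


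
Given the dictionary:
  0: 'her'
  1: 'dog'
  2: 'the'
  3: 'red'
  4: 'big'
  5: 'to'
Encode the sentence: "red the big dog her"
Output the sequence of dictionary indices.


Look up each word in the dictionary:
  'red' -> 3
  'the' -> 2
  'big' -> 4
  'dog' -> 1
  'her' -> 0

Encoded: [3, 2, 4, 1, 0]


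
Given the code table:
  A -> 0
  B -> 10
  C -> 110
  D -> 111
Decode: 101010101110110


Decoding:
10 -> B
10 -> B
10 -> B
10 -> B
111 -> D
0 -> A
110 -> C


Result: BBBBDAC


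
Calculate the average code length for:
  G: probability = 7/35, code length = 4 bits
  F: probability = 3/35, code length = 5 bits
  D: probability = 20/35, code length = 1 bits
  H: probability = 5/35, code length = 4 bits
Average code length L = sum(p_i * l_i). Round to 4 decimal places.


Weighted contributions p_i * l_i:
  G: (7/35) * 4 = 28/35
  F: (3/35) * 5 = 15/35
  D: (20/35) * 1 = 20/35
  H: (5/35) * 4 = 20/35
Sum = (28 + 15 + 20 + 20)/35 = 83/35

L = 83/35 = 2.3714 bits/symbol


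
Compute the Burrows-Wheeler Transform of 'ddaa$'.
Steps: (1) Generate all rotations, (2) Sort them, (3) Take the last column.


Rotations (sorted):
  0: $ddaa -> last char: a
  1: a$dda -> last char: a
  2: aa$dd -> last char: d
  3: daa$d -> last char: d
  4: ddaa$ -> last char: $


BWT = aadd$


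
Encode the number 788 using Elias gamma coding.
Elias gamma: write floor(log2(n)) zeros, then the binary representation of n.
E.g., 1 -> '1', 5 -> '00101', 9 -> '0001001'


num_bits = floor(log2(788)) + 1 = 10
leading_zeros = num_bits - 1 = 9
binary(788) = 1100010100

Elias gamma(788) = '000000000' + '1100010100' = 0000000001100010100 (19 bits)


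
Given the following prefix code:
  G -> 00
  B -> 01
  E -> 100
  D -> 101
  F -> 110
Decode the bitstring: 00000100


Decoding step by step:
Bits 00 -> G
Bits 00 -> G
Bits 01 -> B
Bits 00 -> G


Decoded message: GGBG


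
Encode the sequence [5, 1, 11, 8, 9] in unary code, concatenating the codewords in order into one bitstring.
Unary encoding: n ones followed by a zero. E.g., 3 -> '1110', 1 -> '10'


Encode each number as n ones followed by a terminating 0:
  5 -> 111110 (6 bits)
  1 -> 10 (2 bits)
  11 -> 111111111110 (12 bits)
  8 -> 111111110 (9 bits)
  9 -> 1111111110 (10 bits)
Total length = 6 + 2 + 12 + 9 + 10 = 39 bits.

Unary([5, 1, 11, 8, 9]) = 111110101111111111101111111101111111110 (39 bits)
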